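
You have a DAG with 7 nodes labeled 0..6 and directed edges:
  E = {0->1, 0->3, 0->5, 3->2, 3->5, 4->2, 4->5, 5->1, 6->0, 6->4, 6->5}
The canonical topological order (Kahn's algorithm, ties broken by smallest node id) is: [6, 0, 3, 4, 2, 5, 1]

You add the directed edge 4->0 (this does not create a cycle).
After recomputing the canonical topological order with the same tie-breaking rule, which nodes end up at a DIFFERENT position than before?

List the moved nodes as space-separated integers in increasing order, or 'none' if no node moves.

Old toposort: [6, 0, 3, 4, 2, 5, 1]
Added edge 4->0
Recompute Kahn (smallest-id tiebreak):
  initial in-degrees: [2, 2, 2, 1, 1, 4, 0]
  ready (indeg=0): [6]
  pop 6: indeg[0]->1; indeg[4]->0; indeg[5]->3 | ready=[4] | order so far=[6]
  pop 4: indeg[0]->0; indeg[2]->1; indeg[5]->2 | ready=[0] | order so far=[6, 4]
  pop 0: indeg[1]->1; indeg[3]->0; indeg[5]->1 | ready=[3] | order so far=[6, 4, 0]
  pop 3: indeg[2]->0; indeg[5]->0 | ready=[2, 5] | order so far=[6, 4, 0, 3]
  pop 2: no out-edges | ready=[5] | order so far=[6, 4, 0, 3, 2]
  pop 5: indeg[1]->0 | ready=[1] | order so far=[6, 4, 0, 3, 2, 5]
  pop 1: no out-edges | ready=[] | order so far=[6, 4, 0, 3, 2, 5, 1]
New canonical toposort: [6, 4, 0, 3, 2, 5, 1]
Compare positions:
  Node 0: index 1 -> 2 (moved)
  Node 1: index 6 -> 6 (same)
  Node 2: index 4 -> 4 (same)
  Node 3: index 2 -> 3 (moved)
  Node 4: index 3 -> 1 (moved)
  Node 5: index 5 -> 5 (same)
  Node 6: index 0 -> 0 (same)
Nodes that changed position: 0 3 4

Answer: 0 3 4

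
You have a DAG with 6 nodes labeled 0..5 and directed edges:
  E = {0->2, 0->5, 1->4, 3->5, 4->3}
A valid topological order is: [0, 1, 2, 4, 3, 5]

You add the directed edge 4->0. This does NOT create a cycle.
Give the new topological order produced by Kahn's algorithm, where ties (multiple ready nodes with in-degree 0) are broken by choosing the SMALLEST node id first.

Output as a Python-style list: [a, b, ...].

Old toposort: [0, 1, 2, 4, 3, 5]
Added edge: 4->0
Position of 4 (3) > position of 0 (0). Must reorder: 4 must now come before 0.
Run Kahn's algorithm (break ties by smallest node id):
  initial in-degrees: [1, 0, 1, 1, 1, 2]
  ready (indeg=0): [1]
  pop 1: indeg[4]->0 | ready=[4] | order so far=[1]
  pop 4: indeg[0]->0; indeg[3]->0 | ready=[0, 3] | order so far=[1, 4]
  pop 0: indeg[2]->0; indeg[5]->1 | ready=[2, 3] | order so far=[1, 4, 0]
  pop 2: no out-edges | ready=[3] | order so far=[1, 4, 0, 2]
  pop 3: indeg[5]->0 | ready=[5] | order so far=[1, 4, 0, 2, 3]
  pop 5: no out-edges | ready=[] | order so far=[1, 4, 0, 2, 3, 5]
  Result: [1, 4, 0, 2, 3, 5]

Answer: [1, 4, 0, 2, 3, 5]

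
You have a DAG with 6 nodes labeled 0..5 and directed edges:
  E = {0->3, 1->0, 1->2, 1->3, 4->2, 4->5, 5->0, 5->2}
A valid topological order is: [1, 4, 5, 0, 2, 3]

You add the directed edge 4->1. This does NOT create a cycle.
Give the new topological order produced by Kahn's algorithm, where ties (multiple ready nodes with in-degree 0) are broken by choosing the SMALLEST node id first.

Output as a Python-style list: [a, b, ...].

Answer: [4, 1, 5, 0, 2, 3]

Derivation:
Old toposort: [1, 4, 5, 0, 2, 3]
Added edge: 4->1
Position of 4 (1) > position of 1 (0). Must reorder: 4 must now come before 1.
Run Kahn's algorithm (break ties by smallest node id):
  initial in-degrees: [2, 1, 3, 2, 0, 1]
  ready (indeg=0): [4]
  pop 4: indeg[1]->0; indeg[2]->2; indeg[5]->0 | ready=[1, 5] | order so far=[4]
  pop 1: indeg[0]->1; indeg[2]->1; indeg[3]->1 | ready=[5] | order so far=[4, 1]
  pop 5: indeg[0]->0; indeg[2]->0 | ready=[0, 2] | order so far=[4, 1, 5]
  pop 0: indeg[3]->0 | ready=[2, 3] | order so far=[4, 1, 5, 0]
  pop 2: no out-edges | ready=[3] | order so far=[4, 1, 5, 0, 2]
  pop 3: no out-edges | ready=[] | order so far=[4, 1, 5, 0, 2, 3]
  Result: [4, 1, 5, 0, 2, 3]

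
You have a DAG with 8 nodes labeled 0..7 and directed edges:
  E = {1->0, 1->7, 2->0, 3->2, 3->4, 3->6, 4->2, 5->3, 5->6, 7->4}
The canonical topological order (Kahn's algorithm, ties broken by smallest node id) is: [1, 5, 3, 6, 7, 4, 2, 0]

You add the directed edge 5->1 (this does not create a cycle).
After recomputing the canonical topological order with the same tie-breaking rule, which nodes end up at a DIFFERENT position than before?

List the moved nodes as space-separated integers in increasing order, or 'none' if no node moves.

Old toposort: [1, 5, 3, 6, 7, 4, 2, 0]
Added edge 5->1
Recompute Kahn (smallest-id tiebreak):
  initial in-degrees: [2, 1, 2, 1, 2, 0, 2, 1]
  ready (indeg=0): [5]
  pop 5: indeg[1]->0; indeg[3]->0; indeg[6]->1 | ready=[1, 3] | order so far=[5]
  pop 1: indeg[0]->1; indeg[7]->0 | ready=[3, 7] | order so far=[5, 1]
  pop 3: indeg[2]->1; indeg[4]->1; indeg[6]->0 | ready=[6, 7] | order so far=[5, 1, 3]
  pop 6: no out-edges | ready=[7] | order so far=[5, 1, 3, 6]
  pop 7: indeg[4]->0 | ready=[4] | order so far=[5, 1, 3, 6, 7]
  pop 4: indeg[2]->0 | ready=[2] | order so far=[5, 1, 3, 6, 7, 4]
  pop 2: indeg[0]->0 | ready=[0] | order so far=[5, 1, 3, 6, 7, 4, 2]
  pop 0: no out-edges | ready=[] | order so far=[5, 1, 3, 6, 7, 4, 2, 0]
New canonical toposort: [5, 1, 3, 6, 7, 4, 2, 0]
Compare positions:
  Node 0: index 7 -> 7 (same)
  Node 1: index 0 -> 1 (moved)
  Node 2: index 6 -> 6 (same)
  Node 3: index 2 -> 2 (same)
  Node 4: index 5 -> 5 (same)
  Node 5: index 1 -> 0 (moved)
  Node 6: index 3 -> 3 (same)
  Node 7: index 4 -> 4 (same)
Nodes that changed position: 1 5

Answer: 1 5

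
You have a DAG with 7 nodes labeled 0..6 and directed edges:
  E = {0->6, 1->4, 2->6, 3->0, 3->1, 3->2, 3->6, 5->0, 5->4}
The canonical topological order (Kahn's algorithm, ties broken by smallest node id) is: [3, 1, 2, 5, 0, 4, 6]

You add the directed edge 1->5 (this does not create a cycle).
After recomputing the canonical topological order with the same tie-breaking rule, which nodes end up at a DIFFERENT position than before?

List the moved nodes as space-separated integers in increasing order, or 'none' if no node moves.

Old toposort: [3, 1, 2, 5, 0, 4, 6]
Added edge 1->5
Recompute Kahn (smallest-id tiebreak):
  initial in-degrees: [2, 1, 1, 0, 2, 1, 3]
  ready (indeg=0): [3]
  pop 3: indeg[0]->1; indeg[1]->0; indeg[2]->0; indeg[6]->2 | ready=[1, 2] | order so far=[3]
  pop 1: indeg[4]->1; indeg[5]->0 | ready=[2, 5] | order so far=[3, 1]
  pop 2: indeg[6]->1 | ready=[5] | order so far=[3, 1, 2]
  pop 5: indeg[0]->0; indeg[4]->0 | ready=[0, 4] | order so far=[3, 1, 2, 5]
  pop 0: indeg[6]->0 | ready=[4, 6] | order so far=[3, 1, 2, 5, 0]
  pop 4: no out-edges | ready=[6] | order so far=[3, 1, 2, 5, 0, 4]
  pop 6: no out-edges | ready=[] | order so far=[3, 1, 2, 5, 0, 4, 6]
New canonical toposort: [3, 1, 2, 5, 0, 4, 6]
Compare positions:
  Node 0: index 4 -> 4 (same)
  Node 1: index 1 -> 1 (same)
  Node 2: index 2 -> 2 (same)
  Node 3: index 0 -> 0 (same)
  Node 4: index 5 -> 5 (same)
  Node 5: index 3 -> 3 (same)
  Node 6: index 6 -> 6 (same)
Nodes that changed position: none

Answer: none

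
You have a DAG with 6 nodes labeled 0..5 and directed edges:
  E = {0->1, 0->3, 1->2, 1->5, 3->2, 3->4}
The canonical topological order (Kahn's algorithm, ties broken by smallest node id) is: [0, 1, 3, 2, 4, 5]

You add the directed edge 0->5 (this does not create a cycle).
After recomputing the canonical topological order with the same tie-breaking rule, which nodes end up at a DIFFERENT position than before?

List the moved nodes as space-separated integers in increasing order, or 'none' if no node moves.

Answer: none

Derivation:
Old toposort: [0, 1, 3, 2, 4, 5]
Added edge 0->5
Recompute Kahn (smallest-id tiebreak):
  initial in-degrees: [0, 1, 2, 1, 1, 2]
  ready (indeg=0): [0]
  pop 0: indeg[1]->0; indeg[3]->0; indeg[5]->1 | ready=[1, 3] | order so far=[0]
  pop 1: indeg[2]->1; indeg[5]->0 | ready=[3, 5] | order so far=[0, 1]
  pop 3: indeg[2]->0; indeg[4]->0 | ready=[2, 4, 5] | order so far=[0, 1, 3]
  pop 2: no out-edges | ready=[4, 5] | order so far=[0, 1, 3, 2]
  pop 4: no out-edges | ready=[5] | order so far=[0, 1, 3, 2, 4]
  pop 5: no out-edges | ready=[] | order so far=[0, 1, 3, 2, 4, 5]
New canonical toposort: [0, 1, 3, 2, 4, 5]
Compare positions:
  Node 0: index 0 -> 0 (same)
  Node 1: index 1 -> 1 (same)
  Node 2: index 3 -> 3 (same)
  Node 3: index 2 -> 2 (same)
  Node 4: index 4 -> 4 (same)
  Node 5: index 5 -> 5 (same)
Nodes that changed position: none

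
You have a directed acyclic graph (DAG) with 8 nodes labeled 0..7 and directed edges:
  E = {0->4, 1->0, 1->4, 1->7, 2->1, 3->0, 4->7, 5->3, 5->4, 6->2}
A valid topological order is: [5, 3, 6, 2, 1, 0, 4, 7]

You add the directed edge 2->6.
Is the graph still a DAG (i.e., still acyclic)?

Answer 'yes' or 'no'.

Answer: no

Derivation:
Given toposort: [5, 3, 6, 2, 1, 0, 4, 7]
Position of 2: index 3; position of 6: index 2
New edge 2->6: backward (u after v in old order)
Backward edge: old toposort is now invalid. Check if this creates a cycle.
Does 6 already reach 2? Reachable from 6: [0, 1, 2, 4, 6, 7]. YES -> cycle!
Still a DAG? no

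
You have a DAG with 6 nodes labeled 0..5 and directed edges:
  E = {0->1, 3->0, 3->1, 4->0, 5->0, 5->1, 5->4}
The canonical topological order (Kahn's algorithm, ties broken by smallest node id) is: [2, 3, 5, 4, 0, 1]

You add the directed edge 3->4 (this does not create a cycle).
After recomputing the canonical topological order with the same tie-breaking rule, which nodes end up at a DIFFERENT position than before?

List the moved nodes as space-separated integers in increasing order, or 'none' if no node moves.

Old toposort: [2, 3, 5, 4, 0, 1]
Added edge 3->4
Recompute Kahn (smallest-id tiebreak):
  initial in-degrees: [3, 3, 0, 0, 2, 0]
  ready (indeg=0): [2, 3, 5]
  pop 2: no out-edges | ready=[3, 5] | order so far=[2]
  pop 3: indeg[0]->2; indeg[1]->2; indeg[4]->1 | ready=[5] | order so far=[2, 3]
  pop 5: indeg[0]->1; indeg[1]->1; indeg[4]->0 | ready=[4] | order so far=[2, 3, 5]
  pop 4: indeg[0]->0 | ready=[0] | order so far=[2, 3, 5, 4]
  pop 0: indeg[1]->0 | ready=[1] | order so far=[2, 3, 5, 4, 0]
  pop 1: no out-edges | ready=[] | order so far=[2, 3, 5, 4, 0, 1]
New canonical toposort: [2, 3, 5, 4, 0, 1]
Compare positions:
  Node 0: index 4 -> 4 (same)
  Node 1: index 5 -> 5 (same)
  Node 2: index 0 -> 0 (same)
  Node 3: index 1 -> 1 (same)
  Node 4: index 3 -> 3 (same)
  Node 5: index 2 -> 2 (same)
Nodes that changed position: none

Answer: none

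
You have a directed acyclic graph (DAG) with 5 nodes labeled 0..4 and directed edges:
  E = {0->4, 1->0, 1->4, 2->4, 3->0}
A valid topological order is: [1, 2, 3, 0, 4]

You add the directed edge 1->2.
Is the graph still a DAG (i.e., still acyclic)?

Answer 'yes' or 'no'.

Answer: yes

Derivation:
Given toposort: [1, 2, 3, 0, 4]
Position of 1: index 0; position of 2: index 1
New edge 1->2: forward
Forward edge: respects the existing order. Still a DAG, same toposort still valid.
Still a DAG? yes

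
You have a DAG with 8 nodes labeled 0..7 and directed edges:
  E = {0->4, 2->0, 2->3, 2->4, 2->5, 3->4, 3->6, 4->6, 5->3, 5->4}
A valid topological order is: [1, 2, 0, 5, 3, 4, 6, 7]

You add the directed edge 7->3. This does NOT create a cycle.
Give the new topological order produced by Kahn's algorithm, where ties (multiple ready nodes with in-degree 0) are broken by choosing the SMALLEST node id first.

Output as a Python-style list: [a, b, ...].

Old toposort: [1, 2, 0, 5, 3, 4, 6, 7]
Added edge: 7->3
Position of 7 (7) > position of 3 (4). Must reorder: 7 must now come before 3.
Run Kahn's algorithm (break ties by smallest node id):
  initial in-degrees: [1, 0, 0, 3, 4, 1, 2, 0]
  ready (indeg=0): [1, 2, 7]
  pop 1: no out-edges | ready=[2, 7] | order so far=[1]
  pop 2: indeg[0]->0; indeg[3]->2; indeg[4]->3; indeg[5]->0 | ready=[0, 5, 7] | order so far=[1, 2]
  pop 0: indeg[4]->2 | ready=[5, 7] | order so far=[1, 2, 0]
  pop 5: indeg[3]->1; indeg[4]->1 | ready=[7] | order so far=[1, 2, 0, 5]
  pop 7: indeg[3]->0 | ready=[3] | order so far=[1, 2, 0, 5, 7]
  pop 3: indeg[4]->0; indeg[6]->1 | ready=[4] | order so far=[1, 2, 0, 5, 7, 3]
  pop 4: indeg[6]->0 | ready=[6] | order so far=[1, 2, 0, 5, 7, 3, 4]
  pop 6: no out-edges | ready=[] | order so far=[1, 2, 0, 5, 7, 3, 4, 6]
  Result: [1, 2, 0, 5, 7, 3, 4, 6]

Answer: [1, 2, 0, 5, 7, 3, 4, 6]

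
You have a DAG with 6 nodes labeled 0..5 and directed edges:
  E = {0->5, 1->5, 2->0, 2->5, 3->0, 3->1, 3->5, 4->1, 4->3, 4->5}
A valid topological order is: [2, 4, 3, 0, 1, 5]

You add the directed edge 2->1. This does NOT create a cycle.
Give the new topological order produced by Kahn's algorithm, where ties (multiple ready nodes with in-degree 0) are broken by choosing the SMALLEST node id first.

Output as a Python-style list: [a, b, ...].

Answer: [2, 4, 3, 0, 1, 5]

Derivation:
Old toposort: [2, 4, 3, 0, 1, 5]
Added edge: 2->1
Position of 2 (0) < position of 1 (4). Old order still valid.
Run Kahn's algorithm (break ties by smallest node id):
  initial in-degrees: [2, 3, 0, 1, 0, 5]
  ready (indeg=0): [2, 4]
  pop 2: indeg[0]->1; indeg[1]->2; indeg[5]->4 | ready=[4] | order so far=[2]
  pop 4: indeg[1]->1; indeg[3]->0; indeg[5]->3 | ready=[3] | order so far=[2, 4]
  pop 3: indeg[0]->0; indeg[1]->0; indeg[5]->2 | ready=[0, 1] | order so far=[2, 4, 3]
  pop 0: indeg[5]->1 | ready=[1] | order so far=[2, 4, 3, 0]
  pop 1: indeg[5]->0 | ready=[5] | order so far=[2, 4, 3, 0, 1]
  pop 5: no out-edges | ready=[] | order so far=[2, 4, 3, 0, 1, 5]
  Result: [2, 4, 3, 0, 1, 5]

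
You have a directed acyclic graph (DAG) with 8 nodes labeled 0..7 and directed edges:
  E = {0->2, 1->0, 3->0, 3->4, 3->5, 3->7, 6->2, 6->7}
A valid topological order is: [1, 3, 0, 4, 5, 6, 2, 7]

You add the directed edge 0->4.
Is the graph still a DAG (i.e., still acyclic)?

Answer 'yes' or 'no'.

Answer: yes

Derivation:
Given toposort: [1, 3, 0, 4, 5, 6, 2, 7]
Position of 0: index 2; position of 4: index 3
New edge 0->4: forward
Forward edge: respects the existing order. Still a DAG, same toposort still valid.
Still a DAG? yes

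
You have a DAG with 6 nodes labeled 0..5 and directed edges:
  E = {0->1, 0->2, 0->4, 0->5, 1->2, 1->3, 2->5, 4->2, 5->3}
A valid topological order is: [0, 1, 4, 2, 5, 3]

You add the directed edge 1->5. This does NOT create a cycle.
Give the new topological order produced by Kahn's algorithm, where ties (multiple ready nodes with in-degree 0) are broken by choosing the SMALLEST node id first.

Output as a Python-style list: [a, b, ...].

Old toposort: [0, 1, 4, 2, 5, 3]
Added edge: 1->5
Position of 1 (1) < position of 5 (4). Old order still valid.
Run Kahn's algorithm (break ties by smallest node id):
  initial in-degrees: [0, 1, 3, 2, 1, 3]
  ready (indeg=0): [0]
  pop 0: indeg[1]->0; indeg[2]->2; indeg[4]->0; indeg[5]->2 | ready=[1, 4] | order so far=[0]
  pop 1: indeg[2]->1; indeg[3]->1; indeg[5]->1 | ready=[4] | order so far=[0, 1]
  pop 4: indeg[2]->0 | ready=[2] | order so far=[0, 1, 4]
  pop 2: indeg[5]->0 | ready=[5] | order so far=[0, 1, 4, 2]
  pop 5: indeg[3]->0 | ready=[3] | order so far=[0, 1, 4, 2, 5]
  pop 3: no out-edges | ready=[] | order so far=[0, 1, 4, 2, 5, 3]
  Result: [0, 1, 4, 2, 5, 3]

Answer: [0, 1, 4, 2, 5, 3]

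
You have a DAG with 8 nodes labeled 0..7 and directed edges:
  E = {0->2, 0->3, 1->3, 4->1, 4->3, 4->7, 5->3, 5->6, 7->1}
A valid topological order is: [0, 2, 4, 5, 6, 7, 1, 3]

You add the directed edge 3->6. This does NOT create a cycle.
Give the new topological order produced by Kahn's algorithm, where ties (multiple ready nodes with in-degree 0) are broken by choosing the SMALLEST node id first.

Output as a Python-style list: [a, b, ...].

Answer: [0, 2, 4, 5, 7, 1, 3, 6]

Derivation:
Old toposort: [0, 2, 4, 5, 6, 7, 1, 3]
Added edge: 3->6
Position of 3 (7) > position of 6 (4). Must reorder: 3 must now come before 6.
Run Kahn's algorithm (break ties by smallest node id):
  initial in-degrees: [0, 2, 1, 4, 0, 0, 2, 1]
  ready (indeg=0): [0, 4, 5]
  pop 0: indeg[2]->0; indeg[3]->3 | ready=[2, 4, 5] | order so far=[0]
  pop 2: no out-edges | ready=[4, 5] | order so far=[0, 2]
  pop 4: indeg[1]->1; indeg[3]->2; indeg[7]->0 | ready=[5, 7] | order so far=[0, 2, 4]
  pop 5: indeg[3]->1; indeg[6]->1 | ready=[7] | order so far=[0, 2, 4, 5]
  pop 7: indeg[1]->0 | ready=[1] | order so far=[0, 2, 4, 5, 7]
  pop 1: indeg[3]->0 | ready=[3] | order so far=[0, 2, 4, 5, 7, 1]
  pop 3: indeg[6]->0 | ready=[6] | order so far=[0, 2, 4, 5, 7, 1, 3]
  pop 6: no out-edges | ready=[] | order so far=[0, 2, 4, 5, 7, 1, 3, 6]
  Result: [0, 2, 4, 5, 7, 1, 3, 6]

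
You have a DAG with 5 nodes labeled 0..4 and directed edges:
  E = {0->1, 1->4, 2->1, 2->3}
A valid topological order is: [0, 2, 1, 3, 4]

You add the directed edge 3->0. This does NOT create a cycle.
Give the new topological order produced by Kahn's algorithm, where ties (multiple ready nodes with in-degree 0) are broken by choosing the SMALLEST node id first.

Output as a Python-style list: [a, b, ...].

Old toposort: [0, 2, 1, 3, 4]
Added edge: 3->0
Position of 3 (3) > position of 0 (0). Must reorder: 3 must now come before 0.
Run Kahn's algorithm (break ties by smallest node id):
  initial in-degrees: [1, 2, 0, 1, 1]
  ready (indeg=0): [2]
  pop 2: indeg[1]->1; indeg[3]->0 | ready=[3] | order so far=[2]
  pop 3: indeg[0]->0 | ready=[0] | order so far=[2, 3]
  pop 0: indeg[1]->0 | ready=[1] | order so far=[2, 3, 0]
  pop 1: indeg[4]->0 | ready=[4] | order so far=[2, 3, 0, 1]
  pop 4: no out-edges | ready=[] | order so far=[2, 3, 0, 1, 4]
  Result: [2, 3, 0, 1, 4]

Answer: [2, 3, 0, 1, 4]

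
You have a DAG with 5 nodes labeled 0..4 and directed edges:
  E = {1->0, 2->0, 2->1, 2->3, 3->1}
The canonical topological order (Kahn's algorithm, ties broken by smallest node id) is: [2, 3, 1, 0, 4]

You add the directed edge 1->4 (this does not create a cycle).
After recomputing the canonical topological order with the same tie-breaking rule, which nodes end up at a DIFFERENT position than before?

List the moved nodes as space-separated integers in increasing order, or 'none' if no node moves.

Old toposort: [2, 3, 1, 0, 4]
Added edge 1->4
Recompute Kahn (smallest-id tiebreak):
  initial in-degrees: [2, 2, 0, 1, 1]
  ready (indeg=0): [2]
  pop 2: indeg[0]->1; indeg[1]->1; indeg[3]->0 | ready=[3] | order so far=[2]
  pop 3: indeg[1]->0 | ready=[1] | order so far=[2, 3]
  pop 1: indeg[0]->0; indeg[4]->0 | ready=[0, 4] | order so far=[2, 3, 1]
  pop 0: no out-edges | ready=[4] | order so far=[2, 3, 1, 0]
  pop 4: no out-edges | ready=[] | order so far=[2, 3, 1, 0, 4]
New canonical toposort: [2, 3, 1, 0, 4]
Compare positions:
  Node 0: index 3 -> 3 (same)
  Node 1: index 2 -> 2 (same)
  Node 2: index 0 -> 0 (same)
  Node 3: index 1 -> 1 (same)
  Node 4: index 4 -> 4 (same)
Nodes that changed position: none

Answer: none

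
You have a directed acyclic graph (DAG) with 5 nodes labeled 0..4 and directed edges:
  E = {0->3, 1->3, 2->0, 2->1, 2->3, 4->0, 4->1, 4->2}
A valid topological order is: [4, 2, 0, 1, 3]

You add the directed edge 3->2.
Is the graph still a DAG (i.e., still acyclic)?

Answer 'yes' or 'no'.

Answer: no

Derivation:
Given toposort: [4, 2, 0, 1, 3]
Position of 3: index 4; position of 2: index 1
New edge 3->2: backward (u after v in old order)
Backward edge: old toposort is now invalid. Check if this creates a cycle.
Does 2 already reach 3? Reachable from 2: [0, 1, 2, 3]. YES -> cycle!
Still a DAG? no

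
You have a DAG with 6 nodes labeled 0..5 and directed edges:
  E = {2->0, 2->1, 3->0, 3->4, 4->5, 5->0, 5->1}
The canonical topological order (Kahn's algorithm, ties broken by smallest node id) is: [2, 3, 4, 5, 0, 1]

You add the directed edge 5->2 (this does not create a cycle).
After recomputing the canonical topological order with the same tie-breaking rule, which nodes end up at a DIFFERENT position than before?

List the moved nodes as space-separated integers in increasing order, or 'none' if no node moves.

Answer: 2 3 4 5

Derivation:
Old toposort: [2, 3, 4, 5, 0, 1]
Added edge 5->2
Recompute Kahn (smallest-id tiebreak):
  initial in-degrees: [3, 2, 1, 0, 1, 1]
  ready (indeg=0): [3]
  pop 3: indeg[0]->2; indeg[4]->0 | ready=[4] | order so far=[3]
  pop 4: indeg[5]->0 | ready=[5] | order so far=[3, 4]
  pop 5: indeg[0]->1; indeg[1]->1; indeg[2]->0 | ready=[2] | order so far=[3, 4, 5]
  pop 2: indeg[0]->0; indeg[1]->0 | ready=[0, 1] | order so far=[3, 4, 5, 2]
  pop 0: no out-edges | ready=[1] | order so far=[3, 4, 5, 2, 0]
  pop 1: no out-edges | ready=[] | order so far=[3, 4, 5, 2, 0, 1]
New canonical toposort: [3, 4, 5, 2, 0, 1]
Compare positions:
  Node 0: index 4 -> 4 (same)
  Node 1: index 5 -> 5 (same)
  Node 2: index 0 -> 3 (moved)
  Node 3: index 1 -> 0 (moved)
  Node 4: index 2 -> 1 (moved)
  Node 5: index 3 -> 2 (moved)
Nodes that changed position: 2 3 4 5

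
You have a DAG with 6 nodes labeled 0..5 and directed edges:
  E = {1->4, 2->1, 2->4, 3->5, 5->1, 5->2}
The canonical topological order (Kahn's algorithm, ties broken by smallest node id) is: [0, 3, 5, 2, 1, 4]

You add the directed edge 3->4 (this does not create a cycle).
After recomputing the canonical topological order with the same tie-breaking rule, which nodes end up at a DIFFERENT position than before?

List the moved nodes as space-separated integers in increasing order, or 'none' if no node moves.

Old toposort: [0, 3, 5, 2, 1, 4]
Added edge 3->4
Recompute Kahn (smallest-id tiebreak):
  initial in-degrees: [0, 2, 1, 0, 3, 1]
  ready (indeg=0): [0, 3]
  pop 0: no out-edges | ready=[3] | order so far=[0]
  pop 3: indeg[4]->2; indeg[5]->0 | ready=[5] | order so far=[0, 3]
  pop 5: indeg[1]->1; indeg[2]->0 | ready=[2] | order so far=[0, 3, 5]
  pop 2: indeg[1]->0; indeg[4]->1 | ready=[1] | order so far=[0, 3, 5, 2]
  pop 1: indeg[4]->0 | ready=[4] | order so far=[0, 3, 5, 2, 1]
  pop 4: no out-edges | ready=[] | order so far=[0, 3, 5, 2, 1, 4]
New canonical toposort: [0, 3, 5, 2, 1, 4]
Compare positions:
  Node 0: index 0 -> 0 (same)
  Node 1: index 4 -> 4 (same)
  Node 2: index 3 -> 3 (same)
  Node 3: index 1 -> 1 (same)
  Node 4: index 5 -> 5 (same)
  Node 5: index 2 -> 2 (same)
Nodes that changed position: none

Answer: none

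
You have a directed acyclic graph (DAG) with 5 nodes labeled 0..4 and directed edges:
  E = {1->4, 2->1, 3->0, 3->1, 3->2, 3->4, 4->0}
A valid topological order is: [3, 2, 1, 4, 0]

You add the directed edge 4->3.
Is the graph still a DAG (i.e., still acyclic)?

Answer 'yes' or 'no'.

Given toposort: [3, 2, 1, 4, 0]
Position of 4: index 3; position of 3: index 0
New edge 4->3: backward (u after v in old order)
Backward edge: old toposort is now invalid. Check if this creates a cycle.
Does 3 already reach 4? Reachable from 3: [0, 1, 2, 3, 4]. YES -> cycle!
Still a DAG? no

Answer: no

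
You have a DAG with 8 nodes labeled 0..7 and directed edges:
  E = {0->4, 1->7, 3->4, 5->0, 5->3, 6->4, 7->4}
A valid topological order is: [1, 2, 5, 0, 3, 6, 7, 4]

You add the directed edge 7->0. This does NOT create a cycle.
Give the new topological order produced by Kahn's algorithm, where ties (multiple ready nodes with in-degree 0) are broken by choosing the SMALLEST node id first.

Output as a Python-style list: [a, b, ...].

Old toposort: [1, 2, 5, 0, 3, 6, 7, 4]
Added edge: 7->0
Position of 7 (6) > position of 0 (3). Must reorder: 7 must now come before 0.
Run Kahn's algorithm (break ties by smallest node id):
  initial in-degrees: [2, 0, 0, 1, 4, 0, 0, 1]
  ready (indeg=0): [1, 2, 5, 6]
  pop 1: indeg[7]->0 | ready=[2, 5, 6, 7] | order so far=[1]
  pop 2: no out-edges | ready=[5, 6, 7] | order so far=[1, 2]
  pop 5: indeg[0]->1; indeg[3]->0 | ready=[3, 6, 7] | order so far=[1, 2, 5]
  pop 3: indeg[4]->3 | ready=[6, 7] | order so far=[1, 2, 5, 3]
  pop 6: indeg[4]->2 | ready=[7] | order so far=[1, 2, 5, 3, 6]
  pop 7: indeg[0]->0; indeg[4]->1 | ready=[0] | order so far=[1, 2, 5, 3, 6, 7]
  pop 0: indeg[4]->0 | ready=[4] | order so far=[1, 2, 5, 3, 6, 7, 0]
  pop 4: no out-edges | ready=[] | order so far=[1, 2, 5, 3, 6, 7, 0, 4]
  Result: [1, 2, 5, 3, 6, 7, 0, 4]

Answer: [1, 2, 5, 3, 6, 7, 0, 4]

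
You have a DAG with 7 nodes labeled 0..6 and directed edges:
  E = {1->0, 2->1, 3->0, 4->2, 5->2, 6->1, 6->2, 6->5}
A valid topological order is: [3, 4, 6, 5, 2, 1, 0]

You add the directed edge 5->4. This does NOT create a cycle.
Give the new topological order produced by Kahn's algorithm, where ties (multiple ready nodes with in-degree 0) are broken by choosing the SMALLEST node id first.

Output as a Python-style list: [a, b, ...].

Old toposort: [3, 4, 6, 5, 2, 1, 0]
Added edge: 5->4
Position of 5 (3) > position of 4 (1). Must reorder: 5 must now come before 4.
Run Kahn's algorithm (break ties by smallest node id):
  initial in-degrees: [2, 2, 3, 0, 1, 1, 0]
  ready (indeg=0): [3, 6]
  pop 3: indeg[0]->1 | ready=[6] | order so far=[3]
  pop 6: indeg[1]->1; indeg[2]->2; indeg[5]->0 | ready=[5] | order so far=[3, 6]
  pop 5: indeg[2]->1; indeg[4]->0 | ready=[4] | order so far=[3, 6, 5]
  pop 4: indeg[2]->0 | ready=[2] | order so far=[3, 6, 5, 4]
  pop 2: indeg[1]->0 | ready=[1] | order so far=[3, 6, 5, 4, 2]
  pop 1: indeg[0]->0 | ready=[0] | order so far=[3, 6, 5, 4, 2, 1]
  pop 0: no out-edges | ready=[] | order so far=[3, 6, 5, 4, 2, 1, 0]
  Result: [3, 6, 5, 4, 2, 1, 0]

Answer: [3, 6, 5, 4, 2, 1, 0]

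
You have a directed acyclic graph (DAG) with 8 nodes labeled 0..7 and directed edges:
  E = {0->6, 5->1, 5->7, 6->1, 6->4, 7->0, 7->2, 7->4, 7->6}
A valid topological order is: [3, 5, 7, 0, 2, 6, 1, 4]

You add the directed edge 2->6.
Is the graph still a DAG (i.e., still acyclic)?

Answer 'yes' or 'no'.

Given toposort: [3, 5, 7, 0, 2, 6, 1, 4]
Position of 2: index 4; position of 6: index 5
New edge 2->6: forward
Forward edge: respects the existing order. Still a DAG, same toposort still valid.
Still a DAG? yes

Answer: yes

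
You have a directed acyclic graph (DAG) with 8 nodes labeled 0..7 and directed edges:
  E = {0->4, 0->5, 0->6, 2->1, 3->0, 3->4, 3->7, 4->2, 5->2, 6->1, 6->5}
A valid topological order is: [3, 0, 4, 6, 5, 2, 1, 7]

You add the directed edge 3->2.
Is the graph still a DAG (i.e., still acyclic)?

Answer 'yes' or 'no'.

Given toposort: [3, 0, 4, 6, 5, 2, 1, 7]
Position of 3: index 0; position of 2: index 5
New edge 3->2: forward
Forward edge: respects the existing order. Still a DAG, same toposort still valid.
Still a DAG? yes

Answer: yes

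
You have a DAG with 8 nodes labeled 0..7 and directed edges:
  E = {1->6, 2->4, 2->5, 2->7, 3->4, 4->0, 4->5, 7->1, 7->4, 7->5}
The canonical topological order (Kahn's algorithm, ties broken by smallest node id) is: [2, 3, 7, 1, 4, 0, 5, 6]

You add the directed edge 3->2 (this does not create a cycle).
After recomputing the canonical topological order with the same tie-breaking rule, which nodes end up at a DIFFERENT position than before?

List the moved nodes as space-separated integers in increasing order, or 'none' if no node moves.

Old toposort: [2, 3, 7, 1, 4, 0, 5, 6]
Added edge 3->2
Recompute Kahn (smallest-id tiebreak):
  initial in-degrees: [1, 1, 1, 0, 3, 3, 1, 1]
  ready (indeg=0): [3]
  pop 3: indeg[2]->0; indeg[4]->2 | ready=[2] | order so far=[3]
  pop 2: indeg[4]->1; indeg[5]->2; indeg[7]->0 | ready=[7] | order so far=[3, 2]
  pop 7: indeg[1]->0; indeg[4]->0; indeg[5]->1 | ready=[1, 4] | order so far=[3, 2, 7]
  pop 1: indeg[6]->0 | ready=[4, 6] | order so far=[3, 2, 7, 1]
  pop 4: indeg[0]->0; indeg[5]->0 | ready=[0, 5, 6] | order so far=[3, 2, 7, 1, 4]
  pop 0: no out-edges | ready=[5, 6] | order so far=[3, 2, 7, 1, 4, 0]
  pop 5: no out-edges | ready=[6] | order so far=[3, 2, 7, 1, 4, 0, 5]
  pop 6: no out-edges | ready=[] | order so far=[3, 2, 7, 1, 4, 0, 5, 6]
New canonical toposort: [3, 2, 7, 1, 4, 0, 5, 6]
Compare positions:
  Node 0: index 5 -> 5 (same)
  Node 1: index 3 -> 3 (same)
  Node 2: index 0 -> 1 (moved)
  Node 3: index 1 -> 0 (moved)
  Node 4: index 4 -> 4 (same)
  Node 5: index 6 -> 6 (same)
  Node 6: index 7 -> 7 (same)
  Node 7: index 2 -> 2 (same)
Nodes that changed position: 2 3

Answer: 2 3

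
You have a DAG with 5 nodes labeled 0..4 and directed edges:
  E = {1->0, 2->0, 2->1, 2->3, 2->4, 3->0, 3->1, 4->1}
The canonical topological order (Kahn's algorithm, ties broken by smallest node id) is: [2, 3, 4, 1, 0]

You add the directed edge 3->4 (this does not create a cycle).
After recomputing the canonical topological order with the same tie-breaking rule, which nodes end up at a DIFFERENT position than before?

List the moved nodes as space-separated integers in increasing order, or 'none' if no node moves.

Answer: none

Derivation:
Old toposort: [2, 3, 4, 1, 0]
Added edge 3->4
Recompute Kahn (smallest-id tiebreak):
  initial in-degrees: [3, 3, 0, 1, 2]
  ready (indeg=0): [2]
  pop 2: indeg[0]->2; indeg[1]->2; indeg[3]->0; indeg[4]->1 | ready=[3] | order so far=[2]
  pop 3: indeg[0]->1; indeg[1]->1; indeg[4]->0 | ready=[4] | order so far=[2, 3]
  pop 4: indeg[1]->0 | ready=[1] | order so far=[2, 3, 4]
  pop 1: indeg[0]->0 | ready=[0] | order so far=[2, 3, 4, 1]
  pop 0: no out-edges | ready=[] | order so far=[2, 3, 4, 1, 0]
New canonical toposort: [2, 3, 4, 1, 0]
Compare positions:
  Node 0: index 4 -> 4 (same)
  Node 1: index 3 -> 3 (same)
  Node 2: index 0 -> 0 (same)
  Node 3: index 1 -> 1 (same)
  Node 4: index 2 -> 2 (same)
Nodes that changed position: none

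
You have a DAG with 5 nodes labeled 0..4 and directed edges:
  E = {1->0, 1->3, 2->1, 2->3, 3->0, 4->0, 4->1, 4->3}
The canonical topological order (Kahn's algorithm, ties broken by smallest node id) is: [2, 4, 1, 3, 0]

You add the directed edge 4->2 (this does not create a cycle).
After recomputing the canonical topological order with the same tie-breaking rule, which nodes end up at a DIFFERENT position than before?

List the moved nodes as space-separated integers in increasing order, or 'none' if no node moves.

Answer: 2 4

Derivation:
Old toposort: [2, 4, 1, 3, 0]
Added edge 4->2
Recompute Kahn (smallest-id tiebreak):
  initial in-degrees: [3, 2, 1, 3, 0]
  ready (indeg=0): [4]
  pop 4: indeg[0]->2; indeg[1]->1; indeg[2]->0; indeg[3]->2 | ready=[2] | order so far=[4]
  pop 2: indeg[1]->0; indeg[3]->1 | ready=[1] | order so far=[4, 2]
  pop 1: indeg[0]->1; indeg[3]->0 | ready=[3] | order so far=[4, 2, 1]
  pop 3: indeg[0]->0 | ready=[0] | order so far=[4, 2, 1, 3]
  pop 0: no out-edges | ready=[] | order so far=[4, 2, 1, 3, 0]
New canonical toposort: [4, 2, 1, 3, 0]
Compare positions:
  Node 0: index 4 -> 4 (same)
  Node 1: index 2 -> 2 (same)
  Node 2: index 0 -> 1 (moved)
  Node 3: index 3 -> 3 (same)
  Node 4: index 1 -> 0 (moved)
Nodes that changed position: 2 4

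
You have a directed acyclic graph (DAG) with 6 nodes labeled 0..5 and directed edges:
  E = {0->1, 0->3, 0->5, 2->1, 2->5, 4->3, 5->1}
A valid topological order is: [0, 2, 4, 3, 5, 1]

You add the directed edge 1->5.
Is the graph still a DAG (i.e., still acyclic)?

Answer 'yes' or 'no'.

Answer: no

Derivation:
Given toposort: [0, 2, 4, 3, 5, 1]
Position of 1: index 5; position of 5: index 4
New edge 1->5: backward (u after v in old order)
Backward edge: old toposort is now invalid. Check if this creates a cycle.
Does 5 already reach 1? Reachable from 5: [1, 5]. YES -> cycle!
Still a DAG? no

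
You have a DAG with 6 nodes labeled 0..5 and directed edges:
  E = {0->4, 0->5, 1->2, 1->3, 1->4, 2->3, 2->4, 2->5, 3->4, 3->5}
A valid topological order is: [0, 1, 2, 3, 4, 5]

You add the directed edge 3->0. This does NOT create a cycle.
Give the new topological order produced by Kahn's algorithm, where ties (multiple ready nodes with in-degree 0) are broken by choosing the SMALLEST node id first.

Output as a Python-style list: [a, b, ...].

Answer: [1, 2, 3, 0, 4, 5]

Derivation:
Old toposort: [0, 1, 2, 3, 4, 5]
Added edge: 3->0
Position of 3 (3) > position of 0 (0). Must reorder: 3 must now come before 0.
Run Kahn's algorithm (break ties by smallest node id):
  initial in-degrees: [1, 0, 1, 2, 4, 3]
  ready (indeg=0): [1]
  pop 1: indeg[2]->0; indeg[3]->1; indeg[4]->3 | ready=[2] | order so far=[1]
  pop 2: indeg[3]->0; indeg[4]->2; indeg[5]->2 | ready=[3] | order so far=[1, 2]
  pop 3: indeg[0]->0; indeg[4]->1; indeg[5]->1 | ready=[0] | order so far=[1, 2, 3]
  pop 0: indeg[4]->0; indeg[5]->0 | ready=[4, 5] | order so far=[1, 2, 3, 0]
  pop 4: no out-edges | ready=[5] | order so far=[1, 2, 3, 0, 4]
  pop 5: no out-edges | ready=[] | order so far=[1, 2, 3, 0, 4, 5]
  Result: [1, 2, 3, 0, 4, 5]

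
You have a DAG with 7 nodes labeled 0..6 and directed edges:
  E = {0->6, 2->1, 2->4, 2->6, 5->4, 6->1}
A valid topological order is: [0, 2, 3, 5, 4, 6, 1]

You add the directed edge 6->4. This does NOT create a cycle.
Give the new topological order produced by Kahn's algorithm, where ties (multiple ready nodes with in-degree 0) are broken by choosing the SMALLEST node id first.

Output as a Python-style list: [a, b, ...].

Answer: [0, 2, 3, 5, 6, 1, 4]

Derivation:
Old toposort: [0, 2, 3, 5, 4, 6, 1]
Added edge: 6->4
Position of 6 (5) > position of 4 (4). Must reorder: 6 must now come before 4.
Run Kahn's algorithm (break ties by smallest node id):
  initial in-degrees: [0, 2, 0, 0, 3, 0, 2]
  ready (indeg=0): [0, 2, 3, 5]
  pop 0: indeg[6]->1 | ready=[2, 3, 5] | order so far=[0]
  pop 2: indeg[1]->1; indeg[4]->2; indeg[6]->0 | ready=[3, 5, 6] | order so far=[0, 2]
  pop 3: no out-edges | ready=[5, 6] | order so far=[0, 2, 3]
  pop 5: indeg[4]->1 | ready=[6] | order so far=[0, 2, 3, 5]
  pop 6: indeg[1]->0; indeg[4]->0 | ready=[1, 4] | order so far=[0, 2, 3, 5, 6]
  pop 1: no out-edges | ready=[4] | order so far=[0, 2, 3, 5, 6, 1]
  pop 4: no out-edges | ready=[] | order so far=[0, 2, 3, 5, 6, 1, 4]
  Result: [0, 2, 3, 5, 6, 1, 4]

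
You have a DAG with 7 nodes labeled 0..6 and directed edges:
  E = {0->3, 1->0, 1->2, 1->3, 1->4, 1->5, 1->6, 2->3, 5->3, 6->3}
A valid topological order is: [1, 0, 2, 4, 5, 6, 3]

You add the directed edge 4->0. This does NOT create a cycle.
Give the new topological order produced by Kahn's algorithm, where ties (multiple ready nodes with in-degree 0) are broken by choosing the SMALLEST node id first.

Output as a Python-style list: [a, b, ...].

Old toposort: [1, 0, 2, 4, 5, 6, 3]
Added edge: 4->0
Position of 4 (3) > position of 0 (1). Must reorder: 4 must now come before 0.
Run Kahn's algorithm (break ties by smallest node id):
  initial in-degrees: [2, 0, 1, 5, 1, 1, 1]
  ready (indeg=0): [1]
  pop 1: indeg[0]->1; indeg[2]->0; indeg[3]->4; indeg[4]->0; indeg[5]->0; indeg[6]->0 | ready=[2, 4, 5, 6] | order so far=[1]
  pop 2: indeg[3]->3 | ready=[4, 5, 6] | order so far=[1, 2]
  pop 4: indeg[0]->0 | ready=[0, 5, 6] | order so far=[1, 2, 4]
  pop 0: indeg[3]->2 | ready=[5, 6] | order so far=[1, 2, 4, 0]
  pop 5: indeg[3]->1 | ready=[6] | order so far=[1, 2, 4, 0, 5]
  pop 6: indeg[3]->0 | ready=[3] | order so far=[1, 2, 4, 0, 5, 6]
  pop 3: no out-edges | ready=[] | order so far=[1, 2, 4, 0, 5, 6, 3]
  Result: [1, 2, 4, 0, 5, 6, 3]

Answer: [1, 2, 4, 0, 5, 6, 3]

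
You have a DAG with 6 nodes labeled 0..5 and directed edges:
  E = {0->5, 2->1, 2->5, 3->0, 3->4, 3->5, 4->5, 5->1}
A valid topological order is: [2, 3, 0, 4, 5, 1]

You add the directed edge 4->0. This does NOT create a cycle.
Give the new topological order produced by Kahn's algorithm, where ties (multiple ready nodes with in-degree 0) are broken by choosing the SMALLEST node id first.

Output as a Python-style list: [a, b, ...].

Old toposort: [2, 3, 0, 4, 5, 1]
Added edge: 4->0
Position of 4 (3) > position of 0 (2). Must reorder: 4 must now come before 0.
Run Kahn's algorithm (break ties by smallest node id):
  initial in-degrees: [2, 2, 0, 0, 1, 4]
  ready (indeg=0): [2, 3]
  pop 2: indeg[1]->1; indeg[5]->3 | ready=[3] | order so far=[2]
  pop 3: indeg[0]->1; indeg[4]->0; indeg[5]->2 | ready=[4] | order so far=[2, 3]
  pop 4: indeg[0]->0; indeg[5]->1 | ready=[0] | order so far=[2, 3, 4]
  pop 0: indeg[5]->0 | ready=[5] | order so far=[2, 3, 4, 0]
  pop 5: indeg[1]->0 | ready=[1] | order so far=[2, 3, 4, 0, 5]
  pop 1: no out-edges | ready=[] | order so far=[2, 3, 4, 0, 5, 1]
  Result: [2, 3, 4, 0, 5, 1]

Answer: [2, 3, 4, 0, 5, 1]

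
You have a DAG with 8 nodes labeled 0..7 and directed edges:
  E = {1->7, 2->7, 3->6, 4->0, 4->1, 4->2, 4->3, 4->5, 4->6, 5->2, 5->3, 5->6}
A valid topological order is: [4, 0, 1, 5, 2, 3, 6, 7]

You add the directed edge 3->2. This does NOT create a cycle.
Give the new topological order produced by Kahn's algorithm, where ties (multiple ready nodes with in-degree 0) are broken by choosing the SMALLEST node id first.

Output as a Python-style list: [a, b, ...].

Old toposort: [4, 0, 1, 5, 2, 3, 6, 7]
Added edge: 3->2
Position of 3 (5) > position of 2 (4). Must reorder: 3 must now come before 2.
Run Kahn's algorithm (break ties by smallest node id):
  initial in-degrees: [1, 1, 3, 2, 0, 1, 3, 2]
  ready (indeg=0): [4]
  pop 4: indeg[0]->0; indeg[1]->0; indeg[2]->2; indeg[3]->1; indeg[5]->0; indeg[6]->2 | ready=[0, 1, 5] | order so far=[4]
  pop 0: no out-edges | ready=[1, 5] | order so far=[4, 0]
  pop 1: indeg[7]->1 | ready=[5] | order so far=[4, 0, 1]
  pop 5: indeg[2]->1; indeg[3]->0; indeg[6]->1 | ready=[3] | order so far=[4, 0, 1, 5]
  pop 3: indeg[2]->0; indeg[6]->0 | ready=[2, 6] | order so far=[4, 0, 1, 5, 3]
  pop 2: indeg[7]->0 | ready=[6, 7] | order so far=[4, 0, 1, 5, 3, 2]
  pop 6: no out-edges | ready=[7] | order so far=[4, 0, 1, 5, 3, 2, 6]
  pop 7: no out-edges | ready=[] | order so far=[4, 0, 1, 5, 3, 2, 6, 7]
  Result: [4, 0, 1, 5, 3, 2, 6, 7]

Answer: [4, 0, 1, 5, 3, 2, 6, 7]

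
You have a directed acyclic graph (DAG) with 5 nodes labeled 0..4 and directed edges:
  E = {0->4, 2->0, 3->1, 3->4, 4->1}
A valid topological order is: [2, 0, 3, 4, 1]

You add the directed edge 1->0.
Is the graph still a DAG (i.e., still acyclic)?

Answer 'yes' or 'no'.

Given toposort: [2, 0, 3, 4, 1]
Position of 1: index 4; position of 0: index 1
New edge 1->0: backward (u after v in old order)
Backward edge: old toposort is now invalid. Check if this creates a cycle.
Does 0 already reach 1? Reachable from 0: [0, 1, 4]. YES -> cycle!
Still a DAG? no

Answer: no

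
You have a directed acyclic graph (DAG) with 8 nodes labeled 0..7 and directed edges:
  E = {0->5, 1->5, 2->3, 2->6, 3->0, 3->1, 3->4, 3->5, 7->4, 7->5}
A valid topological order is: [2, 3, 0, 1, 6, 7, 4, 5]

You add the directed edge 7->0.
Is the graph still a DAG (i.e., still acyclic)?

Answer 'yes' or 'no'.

Given toposort: [2, 3, 0, 1, 6, 7, 4, 5]
Position of 7: index 5; position of 0: index 2
New edge 7->0: backward (u after v in old order)
Backward edge: old toposort is now invalid. Check if this creates a cycle.
Does 0 already reach 7? Reachable from 0: [0, 5]. NO -> still a DAG (reorder needed).
Still a DAG? yes

Answer: yes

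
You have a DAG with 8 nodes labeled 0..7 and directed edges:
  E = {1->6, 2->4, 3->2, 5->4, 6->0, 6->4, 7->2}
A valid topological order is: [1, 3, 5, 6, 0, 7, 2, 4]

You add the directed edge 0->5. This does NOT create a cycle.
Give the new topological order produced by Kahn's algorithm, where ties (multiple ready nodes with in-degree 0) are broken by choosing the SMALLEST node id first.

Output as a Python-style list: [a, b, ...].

Answer: [1, 3, 6, 0, 5, 7, 2, 4]

Derivation:
Old toposort: [1, 3, 5, 6, 0, 7, 2, 4]
Added edge: 0->5
Position of 0 (4) > position of 5 (2). Must reorder: 0 must now come before 5.
Run Kahn's algorithm (break ties by smallest node id):
  initial in-degrees: [1, 0, 2, 0, 3, 1, 1, 0]
  ready (indeg=0): [1, 3, 7]
  pop 1: indeg[6]->0 | ready=[3, 6, 7] | order so far=[1]
  pop 3: indeg[2]->1 | ready=[6, 7] | order so far=[1, 3]
  pop 6: indeg[0]->0; indeg[4]->2 | ready=[0, 7] | order so far=[1, 3, 6]
  pop 0: indeg[5]->0 | ready=[5, 7] | order so far=[1, 3, 6, 0]
  pop 5: indeg[4]->1 | ready=[7] | order so far=[1, 3, 6, 0, 5]
  pop 7: indeg[2]->0 | ready=[2] | order so far=[1, 3, 6, 0, 5, 7]
  pop 2: indeg[4]->0 | ready=[4] | order so far=[1, 3, 6, 0, 5, 7, 2]
  pop 4: no out-edges | ready=[] | order so far=[1, 3, 6, 0, 5, 7, 2, 4]
  Result: [1, 3, 6, 0, 5, 7, 2, 4]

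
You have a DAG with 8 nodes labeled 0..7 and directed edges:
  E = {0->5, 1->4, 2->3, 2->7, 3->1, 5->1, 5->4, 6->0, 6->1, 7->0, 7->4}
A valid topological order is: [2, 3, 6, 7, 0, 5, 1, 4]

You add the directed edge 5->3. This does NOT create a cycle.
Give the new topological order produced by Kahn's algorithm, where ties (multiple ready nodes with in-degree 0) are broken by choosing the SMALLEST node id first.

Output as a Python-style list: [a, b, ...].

Answer: [2, 6, 7, 0, 5, 3, 1, 4]

Derivation:
Old toposort: [2, 3, 6, 7, 0, 5, 1, 4]
Added edge: 5->3
Position of 5 (5) > position of 3 (1). Must reorder: 5 must now come before 3.
Run Kahn's algorithm (break ties by smallest node id):
  initial in-degrees: [2, 3, 0, 2, 3, 1, 0, 1]
  ready (indeg=0): [2, 6]
  pop 2: indeg[3]->1; indeg[7]->0 | ready=[6, 7] | order so far=[2]
  pop 6: indeg[0]->1; indeg[1]->2 | ready=[7] | order so far=[2, 6]
  pop 7: indeg[0]->0; indeg[4]->2 | ready=[0] | order so far=[2, 6, 7]
  pop 0: indeg[5]->0 | ready=[5] | order so far=[2, 6, 7, 0]
  pop 5: indeg[1]->1; indeg[3]->0; indeg[4]->1 | ready=[3] | order so far=[2, 6, 7, 0, 5]
  pop 3: indeg[1]->0 | ready=[1] | order so far=[2, 6, 7, 0, 5, 3]
  pop 1: indeg[4]->0 | ready=[4] | order so far=[2, 6, 7, 0, 5, 3, 1]
  pop 4: no out-edges | ready=[] | order so far=[2, 6, 7, 0, 5, 3, 1, 4]
  Result: [2, 6, 7, 0, 5, 3, 1, 4]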